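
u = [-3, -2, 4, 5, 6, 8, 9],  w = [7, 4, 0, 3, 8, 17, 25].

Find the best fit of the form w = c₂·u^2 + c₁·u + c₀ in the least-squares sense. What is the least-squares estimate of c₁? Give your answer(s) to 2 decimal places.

c₁ = -1.49

XᵀX·[c₂, c₁, c₀]ᵀ = Xᵀw reads: 12931·c₂ + 1611·c₁ + 235·c₀ = 3555;  1611·c₂ + 235·c₁ + 27·c₀ = 395;  235·c₂ + 27·c₁ + 7·c₀ = 64.
(Σu^2·u^2 = 12931, Σu^2·u = 1611, Σu^2 = 235, Σu·u = 235, Σu = 27, Σ1 = 7, Σu^2·w = 3555, Σu·w = 395, Σw = 64.)
Row-reducing yields c₂ = 34853/71454, c₁ = -71177/47636, c₀ = -209923/142908.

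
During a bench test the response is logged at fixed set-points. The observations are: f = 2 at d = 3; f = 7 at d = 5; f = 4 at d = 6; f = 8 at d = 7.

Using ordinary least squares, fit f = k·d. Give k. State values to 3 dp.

Entries of MᵀM: Σd·d = 119.
For Mᵀf: Σd·f = 121.
So MᵀM·[k]ᵀ = Mᵀf: [[119]]·[k]ᵀ = [121]ᵀ.
Hence k = 121 / 119 ≈ 1.01681.

k = 1.017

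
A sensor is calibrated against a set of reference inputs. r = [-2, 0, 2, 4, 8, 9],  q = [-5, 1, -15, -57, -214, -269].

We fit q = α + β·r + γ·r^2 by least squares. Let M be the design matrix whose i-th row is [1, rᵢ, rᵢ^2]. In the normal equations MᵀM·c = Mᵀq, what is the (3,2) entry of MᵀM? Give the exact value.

Row 3 ↔ basis r^2, column 2 ↔ basis r, so (MᵀM)_{3,2} = Σᵢ (r^2)·(r) = (4)·(-2) + (0)·(0) + (4)·(2) + (16)·(4) + (64)·(8) + (81)·(9) = 1305.

1305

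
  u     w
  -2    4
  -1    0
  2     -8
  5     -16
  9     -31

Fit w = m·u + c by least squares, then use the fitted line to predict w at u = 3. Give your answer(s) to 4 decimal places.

Compute the Gram sums: Σu·u = 115, Σu = 13, Σ1 = 5.
Moment sums: Σu·w = -383, Σw = -51.
XᵀX·[m, c]ᵀ = Xᵀw becomes [[115, 13]; [13, 5]]·[m, c]ᵀ = [-383, -51]ᵀ.
det = 115·5 − 13² = 406.
m = ((-383)·5 − 13·(-51))/406 = -626/203; c = (115·(-51) − 13·(-383))/406 = -443/203.
At u = 3: ŵ = (-626/203)·(3) + (-443/203)·(1) = -2321/203.

ŵ = -11.4335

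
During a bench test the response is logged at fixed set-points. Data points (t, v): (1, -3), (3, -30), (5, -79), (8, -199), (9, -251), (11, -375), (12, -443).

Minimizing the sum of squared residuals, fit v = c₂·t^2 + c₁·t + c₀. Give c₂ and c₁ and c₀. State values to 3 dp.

c₂ = -3.009, c₁ = -0.925, c₀ = 0.601

Normal-equation sums: Σt^2·t^2 = 46741, Σt^2·t = 4453, Σt^2 = 445, Σt·t = 445, Σt = 49, Σ1 = 7.
And Σt^2·v = -144482, Σt·v = -13780, Σv = -1380.
Normal equations: [[46741, 4453, 445]; [4453, 445, 49]; [445, 49, 7]]·[c₂, c₁, c₀]ᵀ = [-144482, -13780, -1380]ᵀ.
Solving the 3×3 system (Gaussian elimination) gives c₂ = -1733/576, c₁ = -533/576, c₀ = 173/288.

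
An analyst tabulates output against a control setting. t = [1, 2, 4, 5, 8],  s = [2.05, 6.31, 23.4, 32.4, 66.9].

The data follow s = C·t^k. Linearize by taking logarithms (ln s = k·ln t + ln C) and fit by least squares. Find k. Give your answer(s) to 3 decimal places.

k = 1.703

Linearized form: ln s = k·ln t + ln C. From the 5 transformed points,
AᵀA = [[9.3166, 5.7683]; [5.7683, 5]], rhs = [19.9857, 13.3941]ᵀ  (here Σln t = 5.7683, Σ(ln t)² = 9.3166, Σln s = 13.3941, Σln t·ln s = 19.9857).
Δ = 9.3166·5 − (5.7683)² = 13.3096; k = (19.9857·5 − 5.7683·13.3941)/13.3096 = 1.70306, ln C = (9.3166·13.3941 − 5.7683·19.9857)/13.3096 = 0.71406.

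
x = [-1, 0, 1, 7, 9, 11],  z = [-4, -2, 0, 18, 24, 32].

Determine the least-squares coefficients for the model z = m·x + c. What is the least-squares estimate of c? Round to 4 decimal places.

From the data, Σx·x = 253, Σx = 27, Σ1 = 6.
Right-hand side: Σx·z = 698, Σz = 68.
Normal equations: [[253, 27]; [27, 6]]·[m, c]ᵀ = [698, 68]ᵀ.
Eliminating c: 6·(row 1) − 27·(row 2) gives 789·m = 6·698 − 27·68 = 2352, so m = 784/263.
Then c = (68 − 27·(784/263))/6 = -1642/789.

c = -2.0811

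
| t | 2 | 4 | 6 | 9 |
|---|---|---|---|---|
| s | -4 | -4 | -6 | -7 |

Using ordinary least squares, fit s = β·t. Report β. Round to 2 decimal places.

β = -0.90

Entries of XᵀX: Σt·t = 137.
Moment sums: Σt·s = -123.
XᵀX·[β]ᵀ = Xᵀs becomes [[137]]·[β]ᵀ = [-123]ᵀ.
Hence β = -123 / 137 ≈ -0.89781.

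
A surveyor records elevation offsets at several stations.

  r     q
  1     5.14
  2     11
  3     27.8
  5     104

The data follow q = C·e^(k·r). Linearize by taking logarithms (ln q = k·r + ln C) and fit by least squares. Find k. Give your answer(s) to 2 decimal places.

With ln qᵢ as the transformed response and rᵢ as the regressor:
Over the data: Σr = 11.0000, Σ(r)² = 39.0000, Σln q = 12.0044, Σr·ln q = 39.6299.
Normal system: [[39.0000, 11.0000]; [11.0000, 4]]·[k, ln C]ᵀ = [39.6299, 12.0044]ᵀ.
Solving (det = 35.0000): k = 0.75633, ln C = 0.92119.

k = 0.76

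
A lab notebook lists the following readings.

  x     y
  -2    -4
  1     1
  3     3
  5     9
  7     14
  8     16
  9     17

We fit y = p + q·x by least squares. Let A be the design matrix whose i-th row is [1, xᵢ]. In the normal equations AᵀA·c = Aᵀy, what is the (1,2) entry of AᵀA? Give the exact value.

Row 1 ↔ basis 1, column 2 ↔ basis x, so (AᵀA)_{1,2} = Σᵢ x = (1)·(-2) + (1)·(1) + (1)·(3) + (1)·(5) + (1)·(7) + (1)·(8) + (1)·(9) = 31.

31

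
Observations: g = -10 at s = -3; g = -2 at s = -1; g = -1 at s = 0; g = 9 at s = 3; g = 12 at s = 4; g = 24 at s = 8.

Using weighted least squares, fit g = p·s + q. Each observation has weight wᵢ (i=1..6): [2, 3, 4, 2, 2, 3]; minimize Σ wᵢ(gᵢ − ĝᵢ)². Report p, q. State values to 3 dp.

MᵀWM·[p, q]ᵀ = MᵀWg reads: 263·p + 29·q = 792;  29·p + 16·q = 84.
(Σwᵢ·s·s = 263, Σwᵢ·s = 29, Σwᵢ·1 = 16, Σwᵢ·s·g = 792, Σwᵢ·g = 84.)
Δ = 263·16 − 29² = 3367.
p = (792·16 − 29·84)/3367 = 10236/3367; q = (263·84 − 29·792)/3367 = -876/3367.

p = 3.040, q = -0.260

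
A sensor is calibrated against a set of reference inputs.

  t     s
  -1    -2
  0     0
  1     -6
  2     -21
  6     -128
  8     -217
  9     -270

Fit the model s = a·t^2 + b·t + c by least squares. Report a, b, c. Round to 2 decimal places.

MᵀM·[a, b, c]ᵀ = Mᵀs reads: 11971·a + 1465·b + 187·c = -40458;  1465·a + 187·b + 25·c = -4980;  187·a + 25·b + 7·c = -644.
Solving the 3×3 system (Gaussian elimination) gives a = -13213/4488, b = -45905/13464, c = -7907/6732.

a = -2.94, b = -3.41, c = -1.17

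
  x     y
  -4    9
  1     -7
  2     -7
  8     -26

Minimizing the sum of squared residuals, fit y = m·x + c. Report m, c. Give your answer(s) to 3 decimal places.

Normal-equation sums: Σx·x = 85, Σx = 7, Σ1 = 4.
And Σx·y = -265, Σy = -31.
AᵀA·[m, c]ᵀ = Aᵀy becomes [[85, 7]; [7, 4]]·[m, c]ᵀ = [-265, -31]ᵀ.
det = 85·4 − 7² = 291.
m = ((-265)·4 − 7·(-31))/291 = -281/97; c = (85·(-31) − 7·(-265))/291 = -260/97.

m = -2.897, c = -2.680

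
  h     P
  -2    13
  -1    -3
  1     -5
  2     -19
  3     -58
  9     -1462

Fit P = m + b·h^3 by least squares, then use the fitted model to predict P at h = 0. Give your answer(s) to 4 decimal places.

P̂ = -3.5946

Sums needed: Σ1 = 6, Σh^3 = 756, Σh^3·h^3 = 532300.
Moment sums: ΣP = -1534, Σh^3·P = -1067622.
Normal equations: [[6, 756]; [756, 532300]]·[m, b]ᵀ = [-1534, -1067622]ᵀ.
Eliminating b: 532300·(row 1) − 756·(row 2) gives 2622264·m = 532300·(-1534) − 756·(-1067622) = -9425968, so m = -1178246/327783.
Then b = ((-1067622) − 756·(-1178246/327783))/532300 = -437169/218522.
At h = 0: P̂ = (-1178246/327783)·(1) + (-437169/218522)·(0) = -1178246/327783.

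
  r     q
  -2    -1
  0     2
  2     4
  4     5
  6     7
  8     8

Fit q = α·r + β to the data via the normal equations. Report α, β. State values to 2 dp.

α = 0.87, β = 1.55

Setting ∂/∂α … = 0 gives: 124·α + 18·β = 136;  18·α + 6·β = 25.
Eliminating β: 6·(row 1) − 18·(row 2) gives 420·α = 6·136 − 18·25 = 366, so α = 61/70.
Then β = (25 − 18·(61/70))/6 = 163/105.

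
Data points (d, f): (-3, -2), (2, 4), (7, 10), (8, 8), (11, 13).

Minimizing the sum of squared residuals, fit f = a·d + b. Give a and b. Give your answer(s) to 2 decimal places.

a = 1.03, b = 1.44

From the data, Σd·d = 247, Σd = 25, Σ1 = 5.
Moment sums: Σd·f = 291, Σf = 33.
MᵀM·[a, b]ᵀ = Mᵀf becomes [[247, 25]; [25, 5]]·[a, b]ᵀ = [291, 33]ᵀ.
Determinant 247·5 − 25² = 610.
a = (291·5 − 25·33)/610 = 63/61; b = (247·33 − 25·291)/610 = 438/305.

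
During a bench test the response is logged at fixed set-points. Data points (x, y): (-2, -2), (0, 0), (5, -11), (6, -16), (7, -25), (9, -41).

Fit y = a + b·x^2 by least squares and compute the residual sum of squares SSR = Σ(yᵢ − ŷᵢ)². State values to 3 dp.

Entries of AᵀA: Σ1 = 6, Σx^2 = 195, Σx^2·x^2 = 10899.
Right-hand side: Σy = -95, Σx^2·y = -5405.
So AᵀA·[a, b]ᵀ = Aᵀy: [[6, 195]; [195, 10899]]·[a, b]ᵀ = [-95, -5405]ᵀ.
Eliminating b: 10899·(row 1) − 195·(row 2) gives 27369·a = 10899·(-95) − 195·(-5405) = 18570, so a = 6190/9123.
Then b = ((-5405) − 195·(6190/9123))/10899 = -1545/3041.
Residuals: -5896/9123, -6190/9123, 9332/9123, 14702/9123, -7150/9123, -4798/9123; SSR = 49376/9123.

SSR = 5.412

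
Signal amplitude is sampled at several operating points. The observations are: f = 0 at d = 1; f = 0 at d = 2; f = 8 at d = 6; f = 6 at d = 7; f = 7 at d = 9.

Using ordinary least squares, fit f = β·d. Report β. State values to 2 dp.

Setting ∂/∂β … = 0 gives: 171·β = 153.
β = 153/171 = 0.894737.

β = 0.89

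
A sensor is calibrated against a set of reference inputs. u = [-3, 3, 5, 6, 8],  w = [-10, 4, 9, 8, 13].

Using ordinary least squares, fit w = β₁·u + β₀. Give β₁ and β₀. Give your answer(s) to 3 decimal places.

β₁ = 2.088, β₀ = -3.133

The normal system AᵀA·[β₁, β₀]ᵀ = Aᵀw is [[143, 19]; [19, 5]]·[β₁, β₀]ᵀ = [239, 24]ᵀ.
Eliminating β₀: 5·(row 1) − 19·(row 2) gives 354·β₁ = 5·239 − 19·24 = 739, so β₁ = 739/354.
Then β₀ = (24 − 19·(739/354))/5 = -1109/354.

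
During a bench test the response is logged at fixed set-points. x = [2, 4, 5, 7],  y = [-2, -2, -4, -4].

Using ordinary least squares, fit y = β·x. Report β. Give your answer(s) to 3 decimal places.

β = -0.638

From the data, Σx·x = 94.
For Aᵀy: Σx·y = -60.
AᵀA·[β]ᵀ = Aᵀy becomes [[94]]·[β]ᵀ = [-60]ᵀ.
β = (-60)/94 = -0.638298.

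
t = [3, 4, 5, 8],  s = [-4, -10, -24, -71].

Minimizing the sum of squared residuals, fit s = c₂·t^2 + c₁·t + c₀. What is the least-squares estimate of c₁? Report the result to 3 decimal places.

With design matrix X, XᵀX = [[5058, 728, 114]; [728, 114, 20]; [114, 20, 4]] and Xᵀs = [-5340, -740, -109]ᵀ.
Row-reducing yields c₂ = -459/362, c₁ = 69/181, c₀ = 2527/362.

c₁ = 0.381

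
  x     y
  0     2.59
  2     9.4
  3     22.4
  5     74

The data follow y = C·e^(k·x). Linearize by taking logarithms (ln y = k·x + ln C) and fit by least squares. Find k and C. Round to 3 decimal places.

Linearized form: ln y = k·x + ln C. From the 4 transformed points,
Sums: Σx = 10.0000, Σ(x)² = 38.0000, Σln y = 10.6055, Σx·ln y = 35.3289.
Normal system: [[38.0000, 10.0000]; [10.0000, 4]]·[k, ln C]ᵀ = [35.3289, 10.6055]ᵀ.
Slope k = (n·Σx·ln y − Σx·Σln y)/(n·Σ(x)² − (Σx)²) = (4·35.3289 − 10.0000·10.6055)/52.0000 = 0.67809; ln C = (Σln y − k·Σx)/n = 0.95614, so C = exp(0.95614) = 2.60164.

k = 0.678, C = 2.602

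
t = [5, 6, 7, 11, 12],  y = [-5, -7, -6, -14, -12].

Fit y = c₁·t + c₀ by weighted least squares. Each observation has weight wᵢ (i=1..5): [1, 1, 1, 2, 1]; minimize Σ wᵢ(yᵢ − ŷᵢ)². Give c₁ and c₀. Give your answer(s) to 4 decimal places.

Compute the Gram sums: Σwᵢ·t·t = 496, Σwᵢ·t = 52, Σwᵢ·1 = 6.
For XᵀWy: Σwᵢ·t·y = -561, Σwᵢ·y = -58.
Eliminating c₀: 6·(row 1) − 52·(row 2) gives 272·c₁ = 6·(-561) − 52·(-58) = -350, so c₁ = -175/136.
Then c₀ = ((-58) − 52·(-175/136))/6 = 101/68.

c₁ = -1.2868, c₀ = 1.4853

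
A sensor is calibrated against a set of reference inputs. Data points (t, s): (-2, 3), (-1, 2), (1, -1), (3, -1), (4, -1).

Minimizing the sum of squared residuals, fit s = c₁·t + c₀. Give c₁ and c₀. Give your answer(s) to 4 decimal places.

c₁ = -0.6923, c₀ = 1.0923

Forming AᵀA = [[31, 5]; [5, 5]] and Aᵀs = [-16, 2]ᵀ gives AᵀA·[c₁, c₀]ᵀ = Aᵀs.
det = 31·5 − 5² = 130.
c₁ = ((-16)·5 − 5·2)/130 = -9/13; c₀ = (31·2 − 5·(-16))/130 = 71/65.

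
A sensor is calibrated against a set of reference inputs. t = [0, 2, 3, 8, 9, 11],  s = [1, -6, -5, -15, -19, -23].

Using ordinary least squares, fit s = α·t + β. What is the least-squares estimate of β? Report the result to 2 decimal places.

Entries of XᵀX: Σt·t = 279, Σt = 33, Σ1 = 6.
And Σt·s = -571, Σs = -67.
XᵀX·[α, β]ᵀ = Xᵀs becomes [[279, 33]; [33, 6]]·[α, β]ᵀ = [-571, -67]ᵀ.
Eliminating β: 6·(row 1) − 33·(row 2) gives 585·α = 6·(-571) − 33·(-67) = -1215, so α = -27/13.
Then β = ((-67) − 33·(-27/13))/6 = 10/39.

β = 0.26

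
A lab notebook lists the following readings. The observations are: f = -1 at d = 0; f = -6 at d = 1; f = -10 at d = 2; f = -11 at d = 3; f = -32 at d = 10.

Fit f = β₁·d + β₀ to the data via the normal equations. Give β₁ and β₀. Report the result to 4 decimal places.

β₁ = -2.9777, β₀ = -2.4713

Normal-equation sums: Σd·d = 114, Σd = 16, Σ1 = 5.
Moment sums: Σd·f = -379, Σf = -60.
XᵀX·[β₁, β₀]ᵀ = Xᵀf becomes [[114, 16]; [16, 5]]·[β₁, β₀]ᵀ = [-379, -60]ᵀ.
Eliminating β₀: 5·(row 1) − 16·(row 2) gives 314·β₁ = 5·(-379) − 16·(-60) = -935, so β₁ = -935/314.
Then β₀ = ((-60) − 16·(-935/314))/5 = -388/157.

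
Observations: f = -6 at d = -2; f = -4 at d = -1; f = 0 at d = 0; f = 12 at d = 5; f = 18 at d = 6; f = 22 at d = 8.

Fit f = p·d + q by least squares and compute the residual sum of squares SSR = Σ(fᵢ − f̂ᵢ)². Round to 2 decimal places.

Sums needed: Σd·d = 130, Σd = 16, Σ1 = 6.
Moment sums: Σd·f = 360, Σf = 42.
MᵀM·[p, q]ᵀ = Mᵀf becomes [[130, 16]; [16, 6]]·[p, q]ᵀ = [360, 42]ᵀ.
Eliminating q: 6·(row 1) − 16·(row 2) gives 524·p = 6·360 − 16·42 = 1488, so p = 372/131.
Then q = (42 − 16·(372/131))/6 = -75/131.
Residuals: 33/131, -77/131, 75/131, -213/131, 201/131, -19/131; SSR = 754/131.

SSR = 5.76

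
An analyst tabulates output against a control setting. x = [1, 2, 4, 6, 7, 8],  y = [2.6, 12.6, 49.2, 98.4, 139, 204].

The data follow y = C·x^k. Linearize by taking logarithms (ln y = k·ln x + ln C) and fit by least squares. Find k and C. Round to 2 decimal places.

With ln yᵢ as the transformed response and ln xᵢ as the regressor:
Σln x = 7.8966, Σ(ln x)² = 13.7233, Σln y = 22.2267, Σln x·ln y = 36.0403.
Equations: 13.7233·k + 7.8966·ln C = 36.0403;  7.8966·k + 6·ln C = 22.2267.
Solving (det = 19.9843): k = 2.03796, ln C = 1.02232, so C = exp(1.02232) = 2.77962.

k = 2.04, C = 2.78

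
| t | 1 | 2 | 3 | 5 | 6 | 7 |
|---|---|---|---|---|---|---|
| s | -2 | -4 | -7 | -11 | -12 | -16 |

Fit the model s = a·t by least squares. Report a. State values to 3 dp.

AᵀA·[a]ᵀ = Aᵀs reads: 124·a = -270.
a = (-270)/124 = -2.17742.

a = -2.177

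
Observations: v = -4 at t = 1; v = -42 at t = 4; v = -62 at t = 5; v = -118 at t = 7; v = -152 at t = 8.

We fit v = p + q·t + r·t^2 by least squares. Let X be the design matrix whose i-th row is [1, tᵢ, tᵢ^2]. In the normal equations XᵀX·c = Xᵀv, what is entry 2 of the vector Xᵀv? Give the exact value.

Entry 2 ↔ basis t, so (Xᵀv)_{2} = Σᵢ (t)·vᵢ = (1)·(-4) + (4)·(-42) + (5)·(-62) + (7)·(-118) + (8)·(-152) = -2524.

-2524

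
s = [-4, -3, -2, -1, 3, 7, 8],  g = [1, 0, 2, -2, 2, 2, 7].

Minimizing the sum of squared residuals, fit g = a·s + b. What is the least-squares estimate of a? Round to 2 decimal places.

a = 0.39

Compute the Gram sums: Σs·s = 152, Σs = 8, Σ1 = 7.
And Σs·g = 70, Σg = 12.
Normal equations: [[152, 8]; [8, 7]]·[a, b]ᵀ = [70, 12]ᵀ.
Eliminating b: 7·(row 1) − 8·(row 2) gives 1000·a = 7·70 − 8·12 = 394, so a = 197/500.
Then b = (12 − 8·(197/500))/7 = 158/125.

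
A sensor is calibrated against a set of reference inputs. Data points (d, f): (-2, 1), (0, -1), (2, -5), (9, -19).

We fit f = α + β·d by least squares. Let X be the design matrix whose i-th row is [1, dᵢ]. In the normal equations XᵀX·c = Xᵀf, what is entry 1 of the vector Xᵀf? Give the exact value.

-24

Entry 1 ↔ basis 1, so (Xᵀf)_{1} = Σᵢ fᵢ = (1)·(1) + (1)·(-1) + (1)·(-5) + (1)·(-19) = -24.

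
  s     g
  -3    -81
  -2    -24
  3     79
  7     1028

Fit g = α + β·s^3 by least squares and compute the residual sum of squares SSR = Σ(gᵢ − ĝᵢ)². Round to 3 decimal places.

The normal equations are: 4·α + 335·β = 1002;  335·α + 119171·β = 357116.
Determinant 4·119171 − 335² = 364459.
α = (1002·119171 − 335·357116)/364459 = -224518/364459; β = (4·357116 − 335·1002)/364459 = 1092794/364459.
Residuals: 208777/364459, 219854/364459, -488659/364459, 60028/364459; SSR = 917290/364459.

SSR = 2.517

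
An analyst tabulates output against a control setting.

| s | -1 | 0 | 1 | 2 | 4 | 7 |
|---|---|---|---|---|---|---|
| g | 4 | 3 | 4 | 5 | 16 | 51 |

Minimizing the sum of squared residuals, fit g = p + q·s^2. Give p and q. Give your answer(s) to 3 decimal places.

p = 2.219, q = 0.981

Normal-equation sums: Σ1 = 6, Σs^2 = 71, Σs^2·s^2 = 2675.
Right-hand side: Σg = 83, Σs^2·g = 2783.
So MᵀM·[p, q]ᵀ = Mᵀg: [[6, 71]; [71, 2675]]·[p, q]ᵀ = [83, 2783]ᵀ.
Δ = 6·2675 − 71² = 11009.
p = (83·2675 − 71·2783)/11009 = 24432/11009; q = (6·2783 − 71·83)/11009 = 10805/11009.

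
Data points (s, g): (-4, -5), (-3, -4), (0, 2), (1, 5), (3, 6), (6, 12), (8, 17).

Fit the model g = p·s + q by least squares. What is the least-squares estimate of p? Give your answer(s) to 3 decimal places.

Compute the Gram sums: Σs·s = 135, Σs = 11, Σ1 = 7.
Moment sums: Σs·g = 263, Σg = 33.
Normal equations: [[135, 11]; [11, 7]]·[p, q]ᵀ = [263, 33]ᵀ.
Eliminating q: 7·(row 1) − 11·(row 2) gives 824·p = 7·263 − 11·33 = 1478, so p = 739/412.
Then q = (33 − 11·(739/412))/7 = 781/412.

p = 1.794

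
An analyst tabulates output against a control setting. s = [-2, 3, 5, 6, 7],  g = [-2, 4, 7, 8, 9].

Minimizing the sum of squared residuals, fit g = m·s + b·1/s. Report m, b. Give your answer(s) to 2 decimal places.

m = 1.36, b = -0.95

Sums needed: Σs·s = 123, Σs·1/s = 5, Σ1/s·1/s = 9907/22050.
Moment sums: Σs·g = 162, Σ1/s·g = 667/105.
So AᵀA·[m, b]ᵀ = Aᵀg: [[123, 5]; [5, 9907/22050]]·[m, b]ᵀ = [162, 667/105]ᵀ.
det = 123·(9907/22050) − 5² = 222437/7350.
m = (162·(9907/22050) − 5·(667/105))/(222437/7350) = 301528/222437; b = (123·(667/105) − 5·162)/(222437/7350) = -210630/222437.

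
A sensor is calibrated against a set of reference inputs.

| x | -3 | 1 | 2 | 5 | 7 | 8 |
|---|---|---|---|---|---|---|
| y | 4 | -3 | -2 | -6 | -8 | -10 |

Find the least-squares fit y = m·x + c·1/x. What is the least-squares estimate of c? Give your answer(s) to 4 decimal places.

c = -1.3526

From the data, Σx·x = 152, Σx·1/x = 6, Σ1/x·1/x = 1014049/705600.
For Aᵀy: Σx·y = -185, Σ1/x·y = -3749/420.
Normal equations: [[152, 6]; [6, 1014049/705600]]·[m, c]ᵀ = [-185, -3749/420]ᵀ.
Δ = 152·(1014049/705600) − 6² = 16091731/88200.
m = ((-185)·(1014049/705600) − 6·(-3749/420))/(16091731/88200) = -149809145/128733848; c = (152·(-3749/420) − 6·(-185))/(16091731/88200) = -21766080/16091731.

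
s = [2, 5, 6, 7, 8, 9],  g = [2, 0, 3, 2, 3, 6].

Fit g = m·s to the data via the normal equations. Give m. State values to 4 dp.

From the data, Σs·s = 259.
Right-hand side: Σs·g = 114.
m = 114/259 = 0.440154.

m = 0.4402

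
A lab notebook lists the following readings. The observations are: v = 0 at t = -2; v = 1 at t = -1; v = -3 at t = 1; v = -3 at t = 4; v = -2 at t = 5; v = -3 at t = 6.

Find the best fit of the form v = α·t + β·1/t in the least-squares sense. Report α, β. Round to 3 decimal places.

Entries of AᵀA: Σt·t = 83, Σt·1/t = 6, Σ1/t·1/t = 8569/3600.
Moment sums: Σt·v = -44, Σ1/t·v = -113/20.
So AᵀA·[α, β]ᵀ = Aᵀv: [[83, 6]; [6, 8569/3600]]·[α, β]ᵀ = [-44, -113/20]ᵀ.
Δ = 83·(8569/3600) − 6² = 581627/3600.
α = ((-44)·(8569/3600) − 6·(-113/20))/(581627/3600) = -254996/581627; β = (83·(-113/20) − 6·(-44))/(581627/3600) = -737820/581627.

α = -0.438, β = -1.269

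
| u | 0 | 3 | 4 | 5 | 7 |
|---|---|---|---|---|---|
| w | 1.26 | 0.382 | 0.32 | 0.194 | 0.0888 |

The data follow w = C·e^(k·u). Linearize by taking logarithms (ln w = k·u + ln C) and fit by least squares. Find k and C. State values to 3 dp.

k = -0.375, C = 1.270

Linearized form: ln w = k·u + ln C. From the 5 transformed points,
Σu = 19.0000, Σ(u)² = 99.0000, Σln w = -5.9319, Σu·ln w = -32.5938.
Equations: 99.0000·k + 19.0000·ln C = -32.5938;  19.0000·k + 5·ln C = -5.9319.
Slope k = (n·Σu·ln w − Σu·Σln w)/(n·Σ(u)² − (Σu)²) = (5·-32.5938 − 19.0000·-5.9319)/134.0000 = -0.37509; ln C = (Σln w − k·Σu)/n = 0.23897, so C = exp(0.23897) = 1.26994.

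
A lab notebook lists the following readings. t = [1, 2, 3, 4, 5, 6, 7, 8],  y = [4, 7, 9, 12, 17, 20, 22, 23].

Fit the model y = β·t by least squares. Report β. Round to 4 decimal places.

β = 3.1176

From the data, Σt·t = 204.
Moment sums: Σt·y = 636.
So MᵀM·[β]ᵀ = Mᵀy: [[204]]·[β]ᵀ = [636]ᵀ.
Hence β = 636 / 204 ≈ 3.11765.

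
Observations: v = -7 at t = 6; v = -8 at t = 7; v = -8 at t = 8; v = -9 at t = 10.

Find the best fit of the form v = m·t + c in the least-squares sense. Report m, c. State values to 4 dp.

Setting ∂/∂m … = 0 gives: 249·m + 31·c = -252;  31·m + 4·c = -32.
(Σt·t = 249, Σt = 31, Σ1 = 4, Σt·v = -252, Σv = -32.)
Eliminating c: 4·(row 1) − 31·(row 2) gives 35·m = 4·(-252) − 31·(-32) = -16, so m = -16/35.
Then c = ((-32) − 31·(-16/35))/4 = -156/35.

m = -0.4571, c = -4.4571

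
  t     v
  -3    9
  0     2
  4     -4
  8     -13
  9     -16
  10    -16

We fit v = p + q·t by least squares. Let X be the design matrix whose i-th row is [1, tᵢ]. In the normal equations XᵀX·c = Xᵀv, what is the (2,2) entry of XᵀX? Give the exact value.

270

Row 2 ↔ basis t, column 2 ↔ basis t, so (XᵀX)_{2,2} = Σᵢ (t)·(t) = (-3)·(-3) + (0)·(0) + (4)·(4) + (8)·(8) + (9)·(9) + (10)·(10) = 270.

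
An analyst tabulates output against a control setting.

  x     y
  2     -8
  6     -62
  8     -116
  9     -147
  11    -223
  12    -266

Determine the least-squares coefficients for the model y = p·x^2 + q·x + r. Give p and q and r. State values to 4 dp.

The normal equations are: 47346·p + 4524·q + 450·r = -86882;  4524·p + 450·q + 48·r = -8284;  450·p + 48·q + 6·r = -822.
(Σx^2·x^2 = 47346, Σx^2·x = 4524, Σx^2 = 450, Σx·x = 450, Σx = 48, Σ1 = 6, Σx^2·y = -86882, Σx·y = -8284, Σy = -822.)
Inverting the 3×3 Gram matrix, [p, q, r]ᵀ = [-2, 70/33, -131/33]ᵀ.

p = -2.0000, q = 2.1212, r = -3.9697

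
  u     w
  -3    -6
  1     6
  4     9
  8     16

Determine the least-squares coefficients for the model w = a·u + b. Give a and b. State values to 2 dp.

Normal-equation sums: Σu·u = 90, Σu = 10, Σ1 = 4.
Right-hand side: Σu·w = 188, Σw = 25.
So AᵀA·[a, b]ᵀ = Aᵀw: [[90, 10]; [10, 4]]·[a, b]ᵀ = [188, 25]ᵀ.
det = 90·4 − 10² = 260.
a = (188·4 − 10·25)/260 = 251/130; b = (90·25 − 10·188)/260 = 37/26.

a = 1.93, b = 1.42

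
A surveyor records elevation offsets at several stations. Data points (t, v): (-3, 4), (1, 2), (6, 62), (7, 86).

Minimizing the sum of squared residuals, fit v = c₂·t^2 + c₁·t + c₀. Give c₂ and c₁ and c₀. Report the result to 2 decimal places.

From the data, Σt^2·t^2 = 3779, Σt^2·t = 533, Σt^2 = 95, Σt·t = 95, Σt = 11, Σ1 = 4.
For Aᵀv: Σt^2·v = 6484, Σt·v = 964, Σv = 154.
Normal equations: [[3779, 533, 95]; [533, 95, 11]; [95, 11, 4]]·[c₂, c₁, c₀]ᵀ = [6484, 964, 154]ᵀ.
Solving the 3×3 system (Gaussian elimination) gives c₂ = 73/50, c₁ = 111/50, c₀ = -57/25.

c₂ = 1.46, c₁ = 2.22, c₀ = -2.28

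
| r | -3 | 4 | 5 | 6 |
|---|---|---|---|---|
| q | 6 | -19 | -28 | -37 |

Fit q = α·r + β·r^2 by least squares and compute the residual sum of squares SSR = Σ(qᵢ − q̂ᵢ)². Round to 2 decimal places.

SSR = 2.85

Entries of MᵀM: Σr·r = 86, Σr·r^2 = 378, Σr^2·r^2 = 2258.
And Σr·q = -456, Σr^2·q = -2282.
So MᵀM·[α, β]ᵀ = Mᵀq: [[86, 378]; [378, 2258]]·[α, β]ᵀ = [-456, -2282]ᵀ.
det = 86·2258 − 378² = 51304.
α = ((-456)·2258 − 378·(-2282))/51304 = -41763/12826; β = (86·(-2282) − 378·(-456))/51304 = -5971/12826.
Residuals: 51/121, 9447/6413, -519/6413, -4514/6413; SSR = 18275/6413.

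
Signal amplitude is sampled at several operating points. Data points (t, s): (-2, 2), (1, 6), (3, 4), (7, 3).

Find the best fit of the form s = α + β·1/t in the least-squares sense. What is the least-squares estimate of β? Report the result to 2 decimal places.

Entries of AᵀA: Σ1 = 4, Σ1/t = 41/42, Σ1/t·1/t = 2437/1764.
And Σs = 15, Σ1/t·s = 142/21.
AᵀA·[α, β]ᵀ = Aᵀs becomes [[4, 41/42]; [41/42, 2437/1764]]·[α, β]ᵀ = [15, 142/21]ᵀ.
det = 4·(2437/1764) − (41/42)² = 2689/588.
α = (15·(2437/1764) − (41/42)·(142/21))/(2689/588) = 24911/8067; β = (4·(142/21) − (41/42)·15)/(2689/588) = 7294/2689.

β = 2.71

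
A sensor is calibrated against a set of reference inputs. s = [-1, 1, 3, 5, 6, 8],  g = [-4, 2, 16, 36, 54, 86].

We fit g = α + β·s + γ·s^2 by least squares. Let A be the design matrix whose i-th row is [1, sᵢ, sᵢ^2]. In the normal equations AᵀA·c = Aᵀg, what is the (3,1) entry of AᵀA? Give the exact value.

Row 3 ↔ basis s^2, column 1 ↔ basis 1, so (AᵀA)_{3,1} = Σᵢ s^2 = (1)·(1) + (1)·(1) + (9)·(1) + (25)·(1) + (36)·(1) + (64)·(1) = 136.

136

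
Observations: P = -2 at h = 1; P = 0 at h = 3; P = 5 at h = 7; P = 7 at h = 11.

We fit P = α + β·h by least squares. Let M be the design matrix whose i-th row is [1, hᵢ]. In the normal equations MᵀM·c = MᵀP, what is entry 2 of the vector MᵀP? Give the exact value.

Entry 2 ↔ basis h, so (MᵀP)_{2} = Σᵢ (h)·Pᵢ = (1)·(-2) + (3)·(0) + (7)·(5) + (11)·(7) = 110.

110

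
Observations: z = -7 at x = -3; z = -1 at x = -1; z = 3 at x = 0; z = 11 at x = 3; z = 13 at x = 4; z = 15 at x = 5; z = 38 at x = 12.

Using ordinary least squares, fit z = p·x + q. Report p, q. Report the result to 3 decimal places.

p = 2.944, q = 1.875

Compute the Gram sums: Σx·x = 204, Σx = 20, Σ1 = 7.
For Mᵀz: Σx·z = 638, Σz = 72.
Normal equations: [[204, 20]; [20, 7]]·[p, q]ᵀ = [638, 72]ᵀ.
Eliminating q: 7·(row 1) − 20·(row 2) gives 1028·p = 7·638 − 20·72 = 3026, so p = 1513/514.
Then q = (72 − 20·(1513/514))/7 = 482/257.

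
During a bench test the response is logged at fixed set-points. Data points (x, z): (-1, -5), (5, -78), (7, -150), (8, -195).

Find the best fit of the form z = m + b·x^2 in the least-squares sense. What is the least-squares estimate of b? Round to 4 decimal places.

Sums needed: Σ1 = 4, Σx^2 = 139, Σx^2·x^2 = 7123.
Moment sums: Σz = -428, Σx^2·z = -21785.
Normal equations: [[4, 139]; [139, 7123]]·[m, b]ᵀ = [-428, -21785]ᵀ.
Determinant 4·7123 − 139² = 9171.
m = ((-428)·7123 − 139·(-21785))/9171 = -2281/1019; b = (4·(-21785) − 139·(-428))/9171 = -3072/1019.

b = -3.0147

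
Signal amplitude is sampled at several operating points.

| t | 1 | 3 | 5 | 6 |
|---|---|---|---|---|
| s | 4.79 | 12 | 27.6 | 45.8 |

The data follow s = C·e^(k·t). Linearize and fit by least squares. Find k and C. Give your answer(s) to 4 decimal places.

Linearized form: ln s = k·t + ln C. From the 4 transformed points,
Sums: Σt = 15.0000, Σ(t)² = 71.0000, Σln s = 11.1935, Σt·ln s = 48.5560.
Normal system: [[71.0000, 15.0000]; [15.0000, 4]]·[k, ln C]ᵀ = [48.5560, 11.1935]ᵀ.
Δ = 71.0000·4 − (15.0000)² = 59.0000; k = (48.5560·4 − 15.0000·11.1935)/59.0000 = 0.44612, ln C = (71.0000·11.1935 − 15.0000·48.5560)/59.0000 = 1.12543, so C = exp(1.12543) = 3.08155.

k = 0.4461, C = 3.0816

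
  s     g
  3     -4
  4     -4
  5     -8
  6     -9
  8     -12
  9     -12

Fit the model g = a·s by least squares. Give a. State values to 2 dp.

a = -1.41

The normal system MᵀM·[a]ᵀ = Mᵀg is [[231]]·[a]ᵀ = [-326]ᵀ.
a = (-326)/231 = -1.41126.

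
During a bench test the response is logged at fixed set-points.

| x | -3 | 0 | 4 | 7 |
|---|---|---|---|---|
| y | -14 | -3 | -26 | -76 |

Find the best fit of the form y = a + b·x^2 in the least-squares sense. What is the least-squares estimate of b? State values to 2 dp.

b = -1.51

The normal equations are: 4·a + 74·b = -119;  74·a + 2738·b = -4266.
(Σ1 = 4, Σx^2 = 74, Σx^2·x^2 = 2738, Σy = -119, Σx^2·y = -4266.)
Δ = 4·2738 − 74² = 5476.
a = ((-119)·2738 − 74·(-4266))/5476 = -137/74; b = (4·(-4266) − 74·(-119))/5476 = -4129/2738.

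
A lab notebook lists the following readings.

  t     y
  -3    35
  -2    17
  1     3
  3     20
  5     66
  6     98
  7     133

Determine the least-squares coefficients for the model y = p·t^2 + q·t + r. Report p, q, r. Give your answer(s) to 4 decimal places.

With design matrix M, MᵀM = [[4501, 677, 133]; [677, 133, 17]; [133, 17, 7]] and Mᵀy = [12261, 1773, 372]ᵀ.
Solving the 3×3 system (Gaussian elimination) gives p = 4679/1548, q = -3383/1548, r = 395/387.

p = 3.0226, q = -2.1854, r = 1.0207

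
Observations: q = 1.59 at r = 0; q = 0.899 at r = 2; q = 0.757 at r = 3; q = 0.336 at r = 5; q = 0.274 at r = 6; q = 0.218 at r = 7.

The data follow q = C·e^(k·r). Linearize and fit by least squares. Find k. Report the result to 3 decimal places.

Linearized form: ln q = k·r + ln C. From the 6 transformed points,
Over the data: Σr = 23.0000, Σ(r)² = 123.0000, Σln q = -3.8297, Σr·ln q = -24.9319.
Normal system: [[123.0000, 23.0000]; [23.0000, 6]]·[k, ln C]ᵀ = [-24.9319, -3.8297]ᵀ.
Solving (det = 209.0000): k = -0.29430, ln C = 0.48988.

k = -0.294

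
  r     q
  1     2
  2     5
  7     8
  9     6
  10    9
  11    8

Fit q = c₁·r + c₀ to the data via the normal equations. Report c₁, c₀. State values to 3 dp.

Compute the Gram sums: Σr·r = 356, Σr = 40, Σ1 = 6.
And Σr·q = 300, Σq = 38.
So AᵀA·[c₁, c₀]ᵀ = Aᵀq: [[356, 40]; [40, 6]]·[c₁, c₀]ᵀ = [300, 38]ᵀ.
Δ = 356·6 − 40² = 536.
c₁ = (300·6 − 40·38)/536 = 35/67; c₀ = (356·38 − 40·300)/536 = 191/67.

c₁ = 0.522, c₀ = 2.851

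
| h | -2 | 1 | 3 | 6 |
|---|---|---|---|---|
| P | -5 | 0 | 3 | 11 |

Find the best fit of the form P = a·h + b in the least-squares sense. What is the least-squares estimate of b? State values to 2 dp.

Setting ∂/∂a … = 0 gives: 50·a + 8·b = 85;  8·a + 4·b = 9.
(Σh·h = 50, Σh = 8, Σ1 = 4, Σh·P = 85, ΣP = 9.)
det = 50·4 − 8² = 136.
a = (85·4 − 8·9)/136 = 67/34; b = (50·9 − 8·85)/136 = -115/68.

b = -1.69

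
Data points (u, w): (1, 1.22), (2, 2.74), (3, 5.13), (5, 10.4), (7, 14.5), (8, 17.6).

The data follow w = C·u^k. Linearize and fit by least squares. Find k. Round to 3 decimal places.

k = 1.300

Let Y = ln w. Fitting Y = k·ln u + ln C by least squares:
Σln u = 7.4265, Σ(ln u)² = 12.3883, Σln w = 10.7258, Σln u·ln w = 17.4313.
Normal system: [[12.3883, 7.4265]; [7.4265, 6]]·[k, ln C]ᵀ = [17.4313, 10.7258]ᵀ.
Slope k = (n·Σln u·ln w − Σln u·Σln w)/(n·Σ(ln u)² − (Σln u)²) = (6·17.4313 − 7.4265·10.7258)/19.1764 = 1.30015; ln C = (Σln w − k·Σln u)/n = 0.17835.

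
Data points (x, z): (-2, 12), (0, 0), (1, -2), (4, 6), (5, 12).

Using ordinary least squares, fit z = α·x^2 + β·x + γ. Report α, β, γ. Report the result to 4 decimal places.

α = 1.1691, β = -3.4195, γ = 0.3158

Sums needed: Σx^2·x^2 = 898, Σx^2·x = 182, Σx^2 = 46, Σx·x = 46, Σx = 8, Σ1 = 5.
Moment sums: Σx^2·z = 442, Σx·z = 58, Σz = 28.
AᵀA·[α, β, γ]ᵀ = Aᵀz becomes [[898, 182, 46]; [182, 46, 8]; [46, 8, 5]]·[α, β, γ]ᵀ = [442, 58, 28]ᵀ.
Solving the 3×3 system (Gaussian elimination) gives α = 733/627, β = -2144/627, γ = 6/19.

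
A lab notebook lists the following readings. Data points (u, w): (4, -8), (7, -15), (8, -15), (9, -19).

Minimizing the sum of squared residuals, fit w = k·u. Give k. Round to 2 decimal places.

k = -2.04

Compute the Gram sums: Σu·u = 210.
For Mᵀw: Σu·w = -428.
MᵀM·[k]ᵀ = Mᵀw becomes [[210]]·[k]ᵀ = [-428]ᵀ.
k = (-428)/210 = -2.0381.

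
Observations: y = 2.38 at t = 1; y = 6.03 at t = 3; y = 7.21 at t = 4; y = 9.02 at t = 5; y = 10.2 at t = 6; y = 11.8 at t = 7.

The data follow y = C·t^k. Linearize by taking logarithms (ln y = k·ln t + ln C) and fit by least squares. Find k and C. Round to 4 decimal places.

k = 0.8169, C = 2.3915

With ln yᵢ as the transformed response and ln tᵢ as the regressor:
Sums: Σln t = 7.8320, Σ(ln t)² = 12.7160, Σln y = 11.6292, Σln t·ln y = 17.2162.
Normal system: [[12.7160, 7.8320]; [7.8320, 6]]·[k, ln C]ᵀ = [17.2162, 11.6292]ᵀ.
Slope k = (n·Σln t·ln y − Σln t·Σln y)/(n·Σ(ln t)² − (Σln t)²) = (6·17.2162 − 7.8320·11.6292)/14.9557 = 0.81688; ln C = (Σln y − k·Σln t)/n = 0.87190, so C = exp(0.87190) = 2.39146.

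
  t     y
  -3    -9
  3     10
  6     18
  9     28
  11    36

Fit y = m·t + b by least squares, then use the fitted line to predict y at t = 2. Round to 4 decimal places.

Compute the Gram sums: Σt·t = 256, Σt = 26, Σ1 = 5.
Right-hand side: Σt·y = 813, Σy = 83.
Normal equations: [[256, 26]; [26, 5]]·[m, b]ᵀ = [813, 83]ᵀ.
det = 256·5 − 26² = 604.
m = (813·5 − 26·83)/604 = 1907/604; b = (256·83 − 26·813)/604 = 55/302.
At t = 2: ŷ = (1907/604)·(2) + (55/302)·(1) = 981/151.

ŷ = 6.4967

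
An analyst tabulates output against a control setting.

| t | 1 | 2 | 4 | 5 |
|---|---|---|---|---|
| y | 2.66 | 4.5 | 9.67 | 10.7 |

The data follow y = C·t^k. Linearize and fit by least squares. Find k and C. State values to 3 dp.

Linearized form: ln y = k·ln t + ln C. From the 4 transformed points,
Σln t = 3.6889, Σ(ln t)² = 4.9926, Σln y = 7.1217, Σln t·ln y = 8.0028.
Equations: 4.9926·k + 3.6889·ln C = 8.0028;  3.6889·k + 4·ln C = 7.1217.
Solving (det = 6.3624): k = 0.90224, ln C = 0.94836, so C = exp(0.94836) = 2.58146.

k = 0.902, C = 2.581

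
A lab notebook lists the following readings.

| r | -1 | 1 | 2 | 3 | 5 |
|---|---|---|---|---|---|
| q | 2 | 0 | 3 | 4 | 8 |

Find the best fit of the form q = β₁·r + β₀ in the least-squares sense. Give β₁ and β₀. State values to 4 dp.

MᵀM·[β₁, β₀]ᵀ = Mᵀq reads: 40·β₁ + 10·β₀ = 56;  10·β₁ + 5·β₀ = 17.
det = 40·5 − 10² = 100.
β₁ = (56·5 − 10·17)/100 = 11/10; β₀ = (40·17 − 10·56)/100 = 6/5.

β₁ = 1.1000, β₀ = 1.2000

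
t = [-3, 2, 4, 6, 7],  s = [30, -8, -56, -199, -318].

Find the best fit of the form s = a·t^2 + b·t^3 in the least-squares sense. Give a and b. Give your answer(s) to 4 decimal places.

a = 0.3740, b = -0.9812

MᵀM·[a, b]ᵀ = Mᵀs reads: 4050·a + 25396·b = -23404;  25396·a + 169194·b = -156516.
(Σt^2·t^2 = 4050, Σt^2·t^3 = 25396, Σt^3·t^3 = 169194, Σt^2·s = -23404, Σt^3·s = -156516.)
Eliminating b: 169194·(row 1) − 25396·(row 2) gives 40278884·a = 169194·(-23404) − 25396·(-156516) = 15063960, so a = 3765990/10069721.
Then b = ((-156516) − 25396·(3765990/10069721))/169194 = -9880454/10069721.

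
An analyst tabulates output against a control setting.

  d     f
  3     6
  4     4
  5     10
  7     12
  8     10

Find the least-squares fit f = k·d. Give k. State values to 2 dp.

Normal-equation sums: Σd·d = 163.
Moment sums: Σd·f = 248.
Normal equations: [[163]]·[k]ᵀ = [248]ᵀ.
Hence k = 248 / 163 ≈ 1.52147.

k = 1.52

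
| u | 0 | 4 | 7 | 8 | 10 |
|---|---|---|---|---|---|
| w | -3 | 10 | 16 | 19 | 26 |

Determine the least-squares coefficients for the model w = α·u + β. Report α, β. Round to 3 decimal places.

Entries of XᵀX: Σu·u = 229, Σu = 29, Σ1 = 5.
And Σu·w = 564, Σw = 68.
So XᵀX·[α, β]ᵀ = Xᵀw: [[229, 29]; [29, 5]]·[α, β]ᵀ = [564, 68]ᵀ.
Determinant 229·5 − 29² = 304.
α = (564·5 − 29·68)/304 = 53/19; β = (229·68 − 29·564)/304 = -49/19.

α = 2.789, β = -2.579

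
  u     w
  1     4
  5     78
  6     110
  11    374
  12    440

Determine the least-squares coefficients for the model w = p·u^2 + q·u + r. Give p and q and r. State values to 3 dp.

Compute the Gram sums: Σu^2·u^2 = 37299, Σu^2·u = 3401, Σu^2 = 327, Σu·u = 327, Σu = 35, Σ1 = 5.
And Σu^2·w = 114528, Σu·w = 10448, Σw = 1006.
So XᵀX·[p, q, r]ᵀ = Xᵀw: [[37299, 3401, 327]; [3401, 327, 35]; [327, 35, 5]]·[p, q, r]ᵀ = [114528, 10448, 1006]ᵀ.
Row-reducing yields p = 261059/85423, q = 7965/85423, r = 58094/85423.

p = 3.056, q = 0.093, r = 0.680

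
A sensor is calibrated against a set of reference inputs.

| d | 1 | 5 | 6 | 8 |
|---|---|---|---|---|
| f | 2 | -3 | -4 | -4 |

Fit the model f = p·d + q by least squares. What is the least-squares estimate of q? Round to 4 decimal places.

The normal system MᵀM·[p, q]ᵀ = Mᵀf is [[126, 20]; [20, 4]]·[p, q]ᵀ = [-69, -9]ᵀ.
Eliminating q: 4·(row 1) − 20·(row 2) gives 104·p = 4·(-69) − 20·(-9) = -96, so p = -12/13.
Then q = ((-9) − 20·(-12/13))/4 = 123/52.

q = 2.3654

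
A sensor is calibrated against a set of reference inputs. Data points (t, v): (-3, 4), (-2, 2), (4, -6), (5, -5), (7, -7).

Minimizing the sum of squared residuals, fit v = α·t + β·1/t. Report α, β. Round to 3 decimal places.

Normal-equation sums: Σt·t = 103, Σt·1/t = 5, Σ1/t·1/t = 85381/176400.
For Mᵀv: Σt·v = -114, Σ1/t·v = -35/6.
Normal equations: [[103, 5]; [5, 85381/176400]]·[α, β]ᵀ = [-114, -35/6]ᵀ.
det = 103·(85381/176400) − 5² = 4384243/176400.
α = ((-114)·(85381/176400) − 5·(-35/6))/(4384243/176400) = -4588434/4384243; β = (103·(-35/6) − 5·(-114))/(4384243/176400) = -5439000/4384243.

α = -1.047, β = -1.241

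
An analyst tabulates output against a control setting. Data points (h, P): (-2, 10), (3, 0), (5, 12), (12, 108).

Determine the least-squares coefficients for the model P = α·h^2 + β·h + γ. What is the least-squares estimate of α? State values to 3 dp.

Compute the Gram sums: Σh^2·h^2 = 21458, Σh^2·h = 1872, Σh^2 = 182, Σh·h = 182, Σh = 18, Σ1 = 4.
And Σh^2·P = 15892, Σh·P = 1336, ΣP = 130.
MᵀM·[α, β, γ]ᵀ = MᵀP becomes [[21458, 1872, 182]; [1872, 182, 18]; [182, 18, 4]]·[α, β, γ]ᵀ = [15892, 1336, 130]ᵀ.
Row-reducing yields α = 2213/2266, β = -6223/2266, γ = 87/206.

α = 0.977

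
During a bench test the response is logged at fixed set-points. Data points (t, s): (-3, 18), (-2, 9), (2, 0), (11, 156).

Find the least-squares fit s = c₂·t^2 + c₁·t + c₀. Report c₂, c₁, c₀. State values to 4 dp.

c₂ = 1.4966, c₁ = -2.1356, c₀ = -1.6128

Compute the Gram sums: Σt^2·t^2 = 14754, Σt^2·t = 1304, Σt^2 = 138, Σt·t = 138, Σt = 8, Σ1 = 4.
For Xᵀs: Σt^2·s = 19074, Σt·s = 1644, Σs = 183.
Normal equations: [[14754, 1304, 138]; [1304, 138, 8]; [138, 8, 4]]·[c₂, c₁, c₀]ᵀ = [19074, 1644, 183]ᵀ.
Row-reducing yields c₂ = 242997/162362, c₁ = -173370/81181, c₀ = -261855/162362.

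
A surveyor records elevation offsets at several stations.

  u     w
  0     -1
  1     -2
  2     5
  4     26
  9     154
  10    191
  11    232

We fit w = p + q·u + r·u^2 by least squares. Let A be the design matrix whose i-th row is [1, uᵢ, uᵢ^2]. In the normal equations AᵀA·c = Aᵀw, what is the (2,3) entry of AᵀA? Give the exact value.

Row 2 ↔ basis u, column 3 ↔ basis u^2, so (AᵀA)_{2,3} = Σᵢ (u)·(u^2) = (0)·(0) + (1)·(1) + (2)·(4) + (4)·(16) + (9)·(81) + (10)·(100) + (11)·(121) = 3133.

3133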